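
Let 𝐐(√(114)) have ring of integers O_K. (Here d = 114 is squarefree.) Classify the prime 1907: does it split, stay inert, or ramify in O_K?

split — (1907) = 𝔭₁𝔭₂ with 𝔭₁ ≠ 𝔭₂

114 mod 4 = 2, hence disc K = 4·114 = 456 and O_K = ℤ[√114].
disc(K) = 456 is not divisible by 1907; 1907 is unramified.
Compute (114/1907) via Euler: 114^((1907-1)/2) mod 1907 = 1, so (114/1907) = 1.
d is a quadratic residue mod p, hence 1907 splits in O_K.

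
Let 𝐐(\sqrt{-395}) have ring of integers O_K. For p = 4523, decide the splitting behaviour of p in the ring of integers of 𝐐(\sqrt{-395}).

4523 remains inert

-395 mod 4 = 1, hence disc K = -395 and O_K = ℤ[(1+√-395)/2].
disc(K) = -395 is not divisible by 4523; 4523 is unramified.
Euler's criterion: (-395)^2261 mod 4523 = 4522. Thus (-395|4523) = -1.
d is a non-residue mod p, hence 4523 remains inert in O_K.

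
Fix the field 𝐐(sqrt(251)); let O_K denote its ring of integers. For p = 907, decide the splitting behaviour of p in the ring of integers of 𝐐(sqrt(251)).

d = 251 ≡ 3 (mod 4), so O_K = ℤ[√251] and disc(K) = 4d = 1004.
907 ∤ 1004, so 907 is unramified.
Euler's criterion: 251^453 mod 907 = 906. Thus (251|907) = -1.
Legendre symbol -1 ⇒ 907 is inert.

907 remains inert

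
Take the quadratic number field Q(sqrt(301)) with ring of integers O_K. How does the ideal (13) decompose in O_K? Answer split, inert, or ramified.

Since 301 ≡ 1 mod 4, the ring of integers is ℤ[(1+√301)/2] with discriminant 301.
Since gcd(13, 301) = 1 the prime 13 does not ramify.
Euler's criterion: 301^6 mod 13 = 12. Thus (301|13) = -1.
Legendre symbol -1 ⇒ 13 is inert.

inert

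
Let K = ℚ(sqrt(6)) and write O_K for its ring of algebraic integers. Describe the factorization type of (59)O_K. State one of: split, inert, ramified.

Since 6 ≢ 1 mod 4, the ring of integers is ℤ[√6] with discriminant 4·6 = 24.
59 ∤ 24, so 59 is unramified.
Compute (6/59) via Euler: 6^((59-1)/2) mod 59 = 58, so (6/59) = -1.
d is a non-residue mod p, hence 59 remains inert in O_K.

inert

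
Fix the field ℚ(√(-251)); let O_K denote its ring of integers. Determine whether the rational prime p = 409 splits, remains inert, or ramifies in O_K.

d = -251 ≡ 1 (mod 4), so O_K = ℤ[(1+√-251)/2] and disc(K) = d = -251.
Since gcd(409, -251) = 1 the prime 409 does not ramify.
Compute (-251/409) via Euler: 158^((409-1)/2) mod 409 = 408, so (-251/409) = -1.
(-251/409) = -1, so 409 is inert.

inert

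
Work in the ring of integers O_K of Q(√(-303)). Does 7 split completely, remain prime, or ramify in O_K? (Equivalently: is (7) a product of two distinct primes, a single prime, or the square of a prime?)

Since -303 ≡ 1 mod 4, the ring of integers is ℤ[(1+√-303)/2] with discriminant -303.
7 ∤ -303, so 7 is unramified.
Compute (-303/7) via Euler: 5^((7-1)/2) mod 7 = 6, so (-303/7) = -1.
d is a non-residue mod p, hence 7 remains inert in O_K.

inert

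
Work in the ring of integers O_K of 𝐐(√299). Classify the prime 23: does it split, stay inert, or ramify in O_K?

Since 299 ≢ 1 mod 4, the ring of integers is ℤ[√299] with discriminant 4·299 = 1196.
23 divides disc(K) = 1196, so 23 ramifies.

p ramifies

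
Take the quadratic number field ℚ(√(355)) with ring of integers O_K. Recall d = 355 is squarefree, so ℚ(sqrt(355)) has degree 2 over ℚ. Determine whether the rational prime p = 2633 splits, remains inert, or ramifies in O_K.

inert

355 mod 4 = 3, hence disc K = 4·355 = 1420 and O_K = ℤ[√355].
disc(K) = 1420 is not divisible by 2633; 2633 is unramified.
Compute (355/2633) via Euler: 355^((2633-1)/2) mod 2633 = 2632, so (355/2633) = -1.
Legendre symbol -1 ⇒ 2633 is inert.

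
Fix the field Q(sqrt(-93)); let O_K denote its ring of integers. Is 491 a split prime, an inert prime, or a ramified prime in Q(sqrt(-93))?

inert

d = -93 ≡ 3 (mod 4), so O_K = ℤ[√-93] and disc(K) = 4d = -372.
Since gcd(491, -372) = 1 the prime 491 does not ramify.
Euler's criterion: (-93)^245 mod 491 = 490. Thus (-93|491) = -1.
(-93/491) = -1, so 491 is inert.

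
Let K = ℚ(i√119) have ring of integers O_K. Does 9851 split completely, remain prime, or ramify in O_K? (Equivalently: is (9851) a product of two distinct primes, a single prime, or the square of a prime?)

d = -119 ≡ 1 (mod 4), so O_K = ℤ[(1+√-119)/2] and disc(K) = d = -119.
Since gcd(9851, -119) = 1 the prime 9851 does not ramify.
(-119/9851) = 9732^4925 mod 9851 = 1, giving Legendre symbol 1.
Legendre symbol 1 ⇒ 9851 is split.

9851 splits in O_K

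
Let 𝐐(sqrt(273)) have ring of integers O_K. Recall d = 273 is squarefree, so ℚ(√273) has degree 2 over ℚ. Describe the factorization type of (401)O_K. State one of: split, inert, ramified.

p splits

273 mod 4 = 1, hence disc K = 273 and O_K = ℤ[(1+√273)/2].
401 ∤ 273, so 401 is unramified.
Compute (273/401) via Euler: 273^((401-1)/2) mod 401 = 1, so (273/401) = 1.
(273/401) = 1, so 401 splits.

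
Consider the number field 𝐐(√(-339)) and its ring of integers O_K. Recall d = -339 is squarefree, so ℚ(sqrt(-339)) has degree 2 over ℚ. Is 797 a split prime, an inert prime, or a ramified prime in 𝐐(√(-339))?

-339 mod 4 = 1, hence disc K = -339 and O_K = ℤ[(1+√-339)/2].
797 ∤ -339, so 797 is unramified.
Euler's criterion: (-339)^398 mod 797 = 1. Thus (-339|797) = 1.
Legendre symbol 1 ⇒ 797 is split.

p splits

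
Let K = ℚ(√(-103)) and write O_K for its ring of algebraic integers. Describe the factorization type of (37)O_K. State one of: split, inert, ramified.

-103 mod 4 = 1, hence disc K = -103 and O_K = ℤ[(1+√-103)/2].
37 ∤ -103, so 37 is unramified.
Euler's criterion: (-103)^18 mod 37 = 36. Thus (-103|37) = -1.
Legendre symbol -1 ⇒ 37 is inert.

remains prime (inert)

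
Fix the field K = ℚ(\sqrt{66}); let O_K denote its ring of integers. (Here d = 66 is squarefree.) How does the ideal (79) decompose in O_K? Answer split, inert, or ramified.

inert — (79) stays prime in O_K

66 mod 4 = 2, hence disc K = 4·66 = 264 and O_K = ℤ[√66].
Since gcd(79, 264) = 1 the prime 79 does not ramify.
Legendre symbol by Euler's criterion: (66/79) ≡ 66^39 ≡ 78 (mod 79), i.e. (66/79) = -1.
Legendre symbol -1 ⇒ 79 is inert.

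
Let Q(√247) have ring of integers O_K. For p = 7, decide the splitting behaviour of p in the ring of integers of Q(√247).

split

d = 247 ≡ 3 (mod 4), so O_K = ℤ[√247] and disc(K) = 4d = 988.
Since gcd(7, 988) = 1 the prime 7 does not ramify.
Legendre symbol by Euler's criterion: (247/7) ≡ 247^3 ≡ 1 (mod 7), i.e. (247/7) = 1.
(247/7) = 1, so 7 splits.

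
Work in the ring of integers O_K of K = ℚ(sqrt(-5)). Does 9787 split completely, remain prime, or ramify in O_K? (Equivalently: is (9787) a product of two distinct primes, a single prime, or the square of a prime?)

splits completely

d = -5 ≡ 3 (mod 4), so O_K = ℤ[√-5] and disc(K) = 4d = -20.
Since gcd(9787, -20) = 1 the prime 9787 does not ramify.
Legendre symbol by Euler's criterion: (-5/9787) ≡ (-5)^4893 ≡ 1 (mod 9787), i.e. (-5/9787) = 1.
Legendre symbol 1 ⇒ 9787 is split.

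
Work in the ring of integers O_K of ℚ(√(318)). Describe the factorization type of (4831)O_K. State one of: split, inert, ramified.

Since 318 ≢ 1 mod 4, the ring of integers is ℤ[√318] with discriminant 4·318 = 1272.
disc(K) = 1272 is not divisible by 4831; 4831 is unramified.
(318/4831) = 318^2415 mod 4831 = 1, giving Legendre symbol 1.
(318/4831) = 1, so 4831 splits.

p splits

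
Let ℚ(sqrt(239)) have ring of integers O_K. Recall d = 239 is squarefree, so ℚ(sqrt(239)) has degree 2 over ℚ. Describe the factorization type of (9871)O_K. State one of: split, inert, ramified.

remains prime (inert)

d = 239 ≡ 3 (mod 4), so O_K = ℤ[√239] and disc(K) = 4d = 956.
Since gcd(9871, 956) = 1 the prime 9871 does not ramify.
Euler's criterion: 239^4935 mod 9871 = 9870. Thus (239|9871) = -1.
(239/9871) = -1, so 9871 is inert.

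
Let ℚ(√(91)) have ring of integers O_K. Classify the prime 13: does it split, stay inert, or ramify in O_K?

d = 91 ≡ 3 (mod 4), so O_K = ℤ[√91] and disc(K) = 4d = 364.
13 divides disc(K) = 364, so 13 ramifies.

ramified — (13) = 𝔭²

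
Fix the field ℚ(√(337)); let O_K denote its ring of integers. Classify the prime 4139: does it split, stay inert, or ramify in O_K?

split

d = 337 ≡ 1 (mod 4), so O_K = ℤ[(1+√337)/2] and disc(K) = d = 337.
Since gcd(4139, 337) = 1 the prime 4139 does not ramify.
(337/4139) = 337^2069 mod 4139 = 1, giving Legendre symbol 1.
d is a quadratic residue mod p, hence 4139 splits in O_K.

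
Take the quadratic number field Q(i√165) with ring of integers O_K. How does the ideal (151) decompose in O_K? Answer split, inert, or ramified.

Since -165 ≢ 1 mod 4, the ring of integers is ℤ[√-165] with discriminant 4·(-165) = -660.
disc(K) = -660 is not divisible by 151; 151 is unramified.
Compute (-165/151) via Euler: 137^((151-1)/2) mod 151 = 1, so (-165/151) = 1.
Legendre symbol 1 ⇒ 151 is split.

151 splits in O_K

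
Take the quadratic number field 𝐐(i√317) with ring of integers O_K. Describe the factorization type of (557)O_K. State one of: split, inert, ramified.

Since -317 ≢ 1 mod 4, the ring of integers is ℤ[√-317] with discriminant 4·(-317) = -1268.
disc(K) = -1268 is not divisible by 557; 557 is unramified.
Euler's criterion: (-317)^278 mod 557 = 1. Thus (-317|557) = 1.
(-317/557) = 1, so 557 splits.

split — (557) = 𝔭₁𝔭₂ with 𝔭₁ ≠ 𝔭₂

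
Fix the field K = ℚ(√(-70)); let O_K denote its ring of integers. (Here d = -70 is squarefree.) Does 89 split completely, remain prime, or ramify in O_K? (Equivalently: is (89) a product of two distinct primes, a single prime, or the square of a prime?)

d = -70 ≡ 2 (mod 4), so O_K = ℤ[√-70] and disc(K) = 4d = -280.
Since gcd(89, -280) = 1 the prime 89 does not ramify.
(-70/89) = 19^44 mod 89 = 88, giving Legendre symbol -1.
Legendre symbol -1 ⇒ 89 is inert.

remains prime (inert)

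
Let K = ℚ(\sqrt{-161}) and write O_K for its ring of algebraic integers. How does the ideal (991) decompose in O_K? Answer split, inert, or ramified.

991 remains inert

-161 mod 4 = 3, hence disc K = 4·(-161) = -644 and O_K = ℤ[√-161].
disc(K) = -644 is not divisible by 991; 991 is unramified.
Euler's criterion: (-161)^495 mod 991 = 990. Thus (-161|991) = -1.
(-161/991) = -1, so 991 is inert.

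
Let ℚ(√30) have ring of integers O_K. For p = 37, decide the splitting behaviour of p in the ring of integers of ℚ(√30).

Since 30 ≢ 1 mod 4, the ring of integers is ℤ[√30] with discriminant 4·30 = 120.
37 ∤ 120, so 37 is unramified.
(30/37) = 30^18 mod 37 = 1, giving Legendre symbol 1.
(30/37) = 1, so 37 splits.

37 splits in O_K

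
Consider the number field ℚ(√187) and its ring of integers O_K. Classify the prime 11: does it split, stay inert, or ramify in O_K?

Since 187 ≢ 1 mod 4, the ring of integers is ℤ[√187] with discriminant 4·187 = 748.
11 divides disc(K) = 748, so 11 ramifies.

ramifies in O_K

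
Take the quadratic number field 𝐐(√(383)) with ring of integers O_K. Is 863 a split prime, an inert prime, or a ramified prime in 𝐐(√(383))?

split

383 mod 4 = 3, hence disc K = 4·383 = 1532 and O_K = ℤ[√383].
disc(K) = 1532 is not divisible by 863; 863 is unramified.
Euler's criterion: 383^431 mod 863 = 1. Thus (383|863) = 1.
(383/863) = 1, so 863 splits.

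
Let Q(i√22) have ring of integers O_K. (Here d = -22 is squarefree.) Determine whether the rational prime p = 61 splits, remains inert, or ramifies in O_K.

-22 mod 4 = 2, hence disc K = 4·(-22) = -88 and O_K = ℤ[√-22].
disc(K) = -88 is not divisible by 61; 61 is unramified.
Compute (-22/61) via Euler: 39^((61-1)/2) mod 61 = 1, so (-22/61) = 1.
(-22/61) = 1, so 61 splits.

61 splits in O_K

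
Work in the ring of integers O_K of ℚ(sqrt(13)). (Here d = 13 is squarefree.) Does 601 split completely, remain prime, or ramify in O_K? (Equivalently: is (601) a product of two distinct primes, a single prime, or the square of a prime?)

d = 13 ≡ 1 (mod 4), so O_K = ℤ[(1+√13)/2] and disc(K) = d = 13.
Since gcd(601, 13) = 1 the prime 601 does not ramify.
Legendre symbol by Euler's criterion: (13/601) ≡ 13^300 ≡ 1 (mod 601), i.e. (13/601) = 1.
d is a quadratic residue mod p, hence 601 splits in O_K.

splits completely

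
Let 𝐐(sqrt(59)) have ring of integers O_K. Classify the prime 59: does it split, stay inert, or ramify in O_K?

59 mod 4 = 3, hence disc K = 4·59 = 236 and O_K = ℤ[√59].
disc(K) = 236 = 59·4, so p = 59 is ramified.

ramified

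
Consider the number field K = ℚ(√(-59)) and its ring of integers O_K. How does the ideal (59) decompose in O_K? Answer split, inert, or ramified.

Since -59 ≡ 1 mod 4, the ring of integers is ℤ[(1+√-59)/2] with discriminant -59.
disc(K) = -59 = 59·(-1), so p = 59 is ramified.

59 is ramified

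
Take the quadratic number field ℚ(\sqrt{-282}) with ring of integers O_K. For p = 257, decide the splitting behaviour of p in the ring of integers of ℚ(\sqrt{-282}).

Since -282 ≢ 1 mod 4, the ring of integers is ℤ[√-282] with discriminant 4·(-282) = -1128.
disc(K) = -1128 is not divisible by 257; 257 is unramified.
(-282/257) = 232^128 mod 257 = 1, giving Legendre symbol 1.
d is a quadratic residue mod p, hence 257 splits in O_K.

p splits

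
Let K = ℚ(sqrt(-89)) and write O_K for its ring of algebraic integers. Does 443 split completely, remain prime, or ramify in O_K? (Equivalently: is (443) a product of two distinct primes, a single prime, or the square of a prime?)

-89 mod 4 = 3, hence disc K = 4·(-89) = -356 and O_K = ℤ[√-89].
Since gcd(443, -356) = 1 the prime 443 does not ramify.
Legendre symbol by Euler's criterion: (-89/443) ≡ (-89)^221 ≡ 442 (mod 443), i.e. (-89/443) = -1.
d is a non-residue mod p, hence 443 remains inert in O_K.

p is inert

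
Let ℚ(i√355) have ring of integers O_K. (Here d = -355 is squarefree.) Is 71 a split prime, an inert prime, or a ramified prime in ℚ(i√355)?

Since -355 ≡ 1 mod 4, the ring of integers is ℤ[(1+√-355)/2] with discriminant -355.
disc(K) = -355 = 71·(-5), so p = 71 is ramified.

ramified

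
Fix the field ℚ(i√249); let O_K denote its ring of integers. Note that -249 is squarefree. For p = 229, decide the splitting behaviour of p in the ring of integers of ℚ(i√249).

-249 mod 4 = 3, hence disc K = 4·(-249) = -996 and O_K = ℤ[√-249].
Since gcd(229, -996) = 1 the prime 229 does not ramify.
(-249/229) = 209^114 mod 229 = 1, giving Legendre symbol 1.
d is a quadratic residue mod p, hence 229 splits in O_K.

split — (229) = 𝔭₁𝔭₂ with 𝔭₁ ≠ 𝔭₂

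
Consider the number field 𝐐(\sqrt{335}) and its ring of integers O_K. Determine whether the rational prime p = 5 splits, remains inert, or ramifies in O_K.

p ramifies

d = 335 ≡ 3 (mod 4), so O_K = ℤ[√335] and disc(K) = 4d = 1340.
disc(K) = 1340 = 5·268, so p = 5 is ramified.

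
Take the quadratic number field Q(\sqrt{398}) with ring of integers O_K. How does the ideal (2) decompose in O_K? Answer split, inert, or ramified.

ramified

398 mod 4 = 2, hence disc K = 4·398 = 1592 and O_K = ℤ[√398].
disc(K) = 1592 = 2·796, so p = 2 is ramified.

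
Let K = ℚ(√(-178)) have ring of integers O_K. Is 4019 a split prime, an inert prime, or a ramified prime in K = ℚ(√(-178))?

4019 remains inert

Since -178 ≢ 1 mod 4, the ring of integers is ℤ[√-178] with discriminant 4·(-178) = -712.
Since gcd(4019, -712) = 1 the prime 4019 does not ramify.
Euler's criterion: (-178)^2009 mod 4019 = 4018. Thus (-178|4019) = -1.
Legendre symbol -1 ⇒ 4019 is inert.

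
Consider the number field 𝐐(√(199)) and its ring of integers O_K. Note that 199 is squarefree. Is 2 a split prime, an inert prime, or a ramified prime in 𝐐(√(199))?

ramified

Since 199 ≢ 1 mod 4, the ring of integers is ℤ[√199] with discriminant 4·199 = 796.
2 divides disc(K) = 796, so 2 ramifies.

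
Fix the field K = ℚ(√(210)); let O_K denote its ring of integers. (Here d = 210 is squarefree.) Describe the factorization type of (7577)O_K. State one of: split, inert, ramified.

p is inert

Since 210 ≢ 1 mod 4, the ring of integers is ℤ[√210] with discriminant 4·210 = 840.
7577 ∤ 840, so 7577 is unramified.
Compute (210/7577) via Euler: 210^((7577-1)/2) mod 7577 = 7576, so (210/7577) = -1.
Legendre symbol -1 ⇒ 7577 is inert.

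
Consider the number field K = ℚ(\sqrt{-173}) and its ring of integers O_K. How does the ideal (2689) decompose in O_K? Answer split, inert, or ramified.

2689 remains inert

-173 mod 4 = 3, hence disc K = 4·(-173) = -692 and O_K = ℤ[√-173].
disc(K) = -692 is not divisible by 2689; 2689 is unramified.
(-173/2689) = 2516^1344 mod 2689 = 2688, giving Legendre symbol -1.
(-173/2689) = -1, so 2689 is inert.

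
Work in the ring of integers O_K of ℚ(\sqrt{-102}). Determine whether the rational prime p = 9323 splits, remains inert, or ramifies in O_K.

remains prime (inert)

Since -102 ≢ 1 mod 4, the ring of integers is ℤ[√-102] with discriminant 4·(-102) = -408.
disc(K) = -408 is not divisible by 9323; 9323 is unramified.
Compute (-102/9323) via Euler: 9221^((9323-1)/2) mod 9323 = 9322, so (-102/9323) = -1.
Legendre symbol -1 ⇒ 9323 is inert.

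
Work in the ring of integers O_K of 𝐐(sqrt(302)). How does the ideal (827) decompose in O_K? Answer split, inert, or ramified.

Since 302 ≢ 1 mod 4, the ring of integers is ℤ[√302] with discriminant 4·302 = 1208.
Since gcd(827, 1208) = 1 the prime 827 does not ramify.
(302/827) = 302^413 mod 827 = 1, giving Legendre symbol 1.
d is a quadratic residue mod p, hence 827 splits in O_K.

827 splits in O_K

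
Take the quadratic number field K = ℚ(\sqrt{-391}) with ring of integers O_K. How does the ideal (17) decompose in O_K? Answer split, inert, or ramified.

17 is ramified

d = -391 ≡ 1 (mod 4), so O_K = ℤ[(1+√-391)/2] and disc(K) = d = -391.
17 divides disc(K) = -391, so 17 ramifies.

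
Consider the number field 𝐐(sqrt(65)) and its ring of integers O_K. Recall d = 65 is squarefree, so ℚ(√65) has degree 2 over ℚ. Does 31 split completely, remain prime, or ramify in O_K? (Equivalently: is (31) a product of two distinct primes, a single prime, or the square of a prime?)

65 mod 4 = 1, hence disc K = 65 and O_K = ℤ[(1+√65)/2].
disc(K) = 65 is not divisible by 31; 31 is unramified.
Legendre symbol by Euler's criterion: (65/31) ≡ 65^15 ≡ 30 (mod 31), i.e. (65/31) = -1.
(65/31) = -1, so 31 is inert.

p is inert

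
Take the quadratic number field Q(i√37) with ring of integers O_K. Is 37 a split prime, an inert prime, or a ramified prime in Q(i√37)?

ramified — (37) = 𝔭²

d = -37 ≡ 3 (mod 4), so O_K = ℤ[√-37] and disc(K) = 4d = -148.
37 divides disc(K) = -148, so 37 ramifies.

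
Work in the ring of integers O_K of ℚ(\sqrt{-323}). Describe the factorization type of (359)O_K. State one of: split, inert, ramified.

p splits

d = -323 ≡ 1 (mod 4), so O_K = ℤ[(1+√-323)/2] and disc(K) = d = -323.
disc(K) = -323 is not divisible by 359; 359 is unramified.
Compute (-323/359) via Euler: 36^((359-1)/2) mod 359 = 1, so (-323/359) = 1.
Legendre symbol 1 ⇒ 359 is split.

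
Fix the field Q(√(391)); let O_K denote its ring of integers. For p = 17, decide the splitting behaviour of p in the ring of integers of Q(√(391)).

ramifies in O_K

391 mod 4 = 3, hence disc K = 4·391 = 1564 and O_K = ℤ[√391].
Ramification test: 17 | 1564. The prime 17 ramifies in K.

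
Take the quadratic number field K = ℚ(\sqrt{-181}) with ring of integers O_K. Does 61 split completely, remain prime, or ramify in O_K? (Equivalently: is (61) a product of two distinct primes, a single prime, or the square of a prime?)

-181 mod 4 = 3, hence disc K = 4·(-181) = -724 and O_K = ℤ[√-181].
Since gcd(61, -724) = 1 the prime 61 does not ramify.
Euler's criterion: (-181)^30 mod 61 = 60. Thus (-181|61) = -1.
Legendre symbol -1 ⇒ 61 is inert.

inert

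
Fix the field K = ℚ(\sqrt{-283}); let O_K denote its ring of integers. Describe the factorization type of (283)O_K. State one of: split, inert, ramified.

p ramifies

d = -283 ≡ 1 (mod 4), so O_K = ℤ[(1+√-283)/2] and disc(K) = d = -283.
283 divides disc(K) = -283, so 283 ramifies.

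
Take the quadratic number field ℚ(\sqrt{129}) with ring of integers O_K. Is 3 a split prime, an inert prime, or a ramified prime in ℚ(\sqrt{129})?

p ramifies

Since 129 ≡ 1 mod 4, the ring of integers is ℤ[(1+√129)/2] with discriminant 129.
Ramification test: 3 | 129. The prime 3 ramifies in K.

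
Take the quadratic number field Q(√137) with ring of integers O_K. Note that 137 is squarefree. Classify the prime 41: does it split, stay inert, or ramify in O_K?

Since 137 ≡ 1 mod 4, the ring of integers is ℤ[(1+√137)/2] with discriminant 137.
Since gcd(41, 137) = 1 the prime 41 does not ramify.
Compute (137/41) via Euler: 14^((41-1)/2) mod 41 = 40, so (137/41) = -1.
d is a non-residue mod p, hence 41 remains inert in O_K.

41 remains inert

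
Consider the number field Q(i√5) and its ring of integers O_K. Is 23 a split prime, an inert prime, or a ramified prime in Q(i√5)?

23 splits in O_K

d = -5 ≡ 3 (mod 4), so O_K = ℤ[√-5] and disc(K) = 4d = -20.
disc(K) = -20 is not divisible by 23; 23 is unramified.
Legendre symbol by Euler's criterion: (-5/23) ≡ (-5)^11 ≡ 1 (mod 23), i.e. (-5/23) = 1.
d is a quadratic residue mod p, hence 23 splits in O_K.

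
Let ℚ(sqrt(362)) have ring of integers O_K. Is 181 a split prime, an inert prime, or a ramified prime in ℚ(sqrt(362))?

d = 362 ≡ 2 (mod 4), so O_K = ℤ[√362] and disc(K) = 4d = 1448.
disc(K) = 1448 = 181·8, so p = 181 is ramified.

ramified — (181) = 𝔭²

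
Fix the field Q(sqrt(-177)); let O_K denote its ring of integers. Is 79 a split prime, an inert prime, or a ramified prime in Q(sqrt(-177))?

-177 mod 4 = 3, hence disc K = 4·(-177) = -708 and O_K = ℤ[√-177].
Since gcd(79, -708) = 1 the prime 79 does not ramify.
(-177/79) = 60^39 mod 79 = 78, giving Legendre symbol -1.
d is a non-residue mod p, hence 79 remains inert in O_K.

p is inert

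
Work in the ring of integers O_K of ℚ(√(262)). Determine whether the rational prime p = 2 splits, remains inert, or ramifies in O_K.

2 is ramified

d = 262 ≡ 2 (mod 4), so O_K = ℤ[√262] and disc(K) = 4d = 1048.
Ramification test: 2 | 1048. The prime 2 ramifies in K.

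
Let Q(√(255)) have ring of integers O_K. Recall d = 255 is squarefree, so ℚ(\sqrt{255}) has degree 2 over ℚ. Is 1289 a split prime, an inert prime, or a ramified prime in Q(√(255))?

1289 splits in O_K

Since 255 ≢ 1 mod 4, the ring of integers is ℤ[√255] with discriminant 4·255 = 1020.
disc(K) = 1020 is not divisible by 1289; 1289 is unramified.
Euler's criterion: 255^644 mod 1289 = 1. Thus (255|1289) = 1.
Legendre symbol 1 ⇒ 1289 is split.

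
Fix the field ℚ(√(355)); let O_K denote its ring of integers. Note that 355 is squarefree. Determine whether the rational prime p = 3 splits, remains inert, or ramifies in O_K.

split — (3) = 𝔭₁𝔭₂ with 𝔭₁ ≠ 𝔭₂

355 mod 4 = 3, hence disc K = 4·355 = 1420 and O_K = ℤ[√355].
disc(K) = 1420 is not divisible by 3; 3 is unramified.
Legendre symbol by Euler's criterion: (355/3) ≡ 355^1 ≡ 1 (mod 3), i.e. (355/3) = 1.
Legendre symbol 1 ⇒ 3 is split.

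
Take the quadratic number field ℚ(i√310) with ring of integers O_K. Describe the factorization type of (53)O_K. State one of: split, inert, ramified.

inert — (53) stays prime in O_K

-310 mod 4 = 2, hence disc K = 4·(-310) = -1240 and O_K = ℤ[√-310].
Since gcd(53, -1240) = 1 the prime 53 does not ramify.
Euler's criterion: (-310)^26 mod 53 = 52. Thus (-310|53) = -1.
Legendre symbol -1 ⇒ 53 is inert.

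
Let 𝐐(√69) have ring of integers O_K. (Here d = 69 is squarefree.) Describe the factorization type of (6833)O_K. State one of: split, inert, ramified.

p is inert

d = 69 ≡ 1 (mod 4), so O_K = ℤ[(1+√69)/2] and disc(K) = d = 69.
Since gcd(6833, 69) = 1 the prime 6833 does not ramify.
Euler's criterion: 69^3416 mod 6833 = 6832. Thus (69|6833) = -1.
(69/6833) = -1, so 6833 is inert.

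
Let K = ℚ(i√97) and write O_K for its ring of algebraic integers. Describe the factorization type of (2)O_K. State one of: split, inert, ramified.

d = -97 ≡ 3 (mod 4), so O_K = ℤ[√-97] and disc(K) = 4d = -388.
Ramification test: 2 | -388. The prime 2 ramifies in K.

ramified — (2) = 𝔭²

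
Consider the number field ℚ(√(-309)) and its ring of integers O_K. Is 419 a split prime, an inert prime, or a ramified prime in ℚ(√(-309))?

Since -309 ≢ 1 mod 4, the ring of integers is ℤ[√-309] with discriminant 4·(-309) = -1236.
disc(K) = -1236 is not divisible by 419; 419 is unramified.
Euler's criterion: (-309)^209 mod 419 = 1. Thus (-309|419) = 1.
Legendre symbol 1 ⇒ 419 is split.

split — (419) = 𝔭₁𝔭₂ with 𝔭₁ ≠ 𝔭₂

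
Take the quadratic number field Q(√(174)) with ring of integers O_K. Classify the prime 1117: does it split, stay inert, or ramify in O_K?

174 mod 4 = 2, hence disc K = 4·174 = 696 and O_K = ℤ[√174].
disc(K) = 696 is not divisible by 1117; 1117 is unramified.
Euler's criterion: 174^558 mod 1117 = 1. Thus (174|1117) = 1.
d is a quadratic residue mod p, hence 1117 splits in O_K.

p splits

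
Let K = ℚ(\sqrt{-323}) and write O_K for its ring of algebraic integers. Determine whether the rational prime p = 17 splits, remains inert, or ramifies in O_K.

p ramifies

d = -323 ≡ 1 (mod 4), so O_K = ℤ[(1+√-323)/2] and disc(K) = d = -323.
disc(K) = -323 = 17·(-19), so p = 17 is ramified.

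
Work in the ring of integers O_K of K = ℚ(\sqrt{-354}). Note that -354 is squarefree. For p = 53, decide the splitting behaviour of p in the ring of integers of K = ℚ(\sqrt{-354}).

Since -354 ≢ 1 mod 4, the ring of integers is ℤ[√-354] with discriminant 4·(-354) = -1416.
disc(K) = -1416 is not divisible by 53; 53 is unramified.
(-354/53) = 17^26 mod 53 = 1, giving Legendre symbol 1.
(-354/53) = 1, so 53 splits.

split — (53) = 𝔭₁𝔭₂ with 𝔭₁ ≠ 𝔭₂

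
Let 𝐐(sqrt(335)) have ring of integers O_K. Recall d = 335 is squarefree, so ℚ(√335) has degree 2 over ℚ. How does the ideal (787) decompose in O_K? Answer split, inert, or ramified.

d = 335 ≡ 3 (mod 4), so O_K = ℤ[√335] and disc(K) = 4d = 1340.
disc(K) = 1340 is not divisible by 787; 787 is unramified.
Legendre symbol by Euler's criterion: (335/787) ≡ 335^393 ≡ 786 (mod 787), i.e. (335/787) = -1.
Legendre symbol -1 ⇒ 787 is inert.

remains prime (inert)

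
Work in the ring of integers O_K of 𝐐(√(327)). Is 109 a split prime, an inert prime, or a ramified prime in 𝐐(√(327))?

327 mod 4 = 3, hence disc K = 4·327 = 1308 and O_K = ℤ[√327].
109 divides disc(K) = 1308, so 109 ramifies.

ramified — (109) = 𝔭²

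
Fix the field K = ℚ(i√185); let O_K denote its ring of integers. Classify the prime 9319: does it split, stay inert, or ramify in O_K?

splits completely

Since -185 ≢ 1 mod 4, the ring of integers is ℤ[√-185] with discriminant 4·(-185) = -740.
Since gcd(9319, -740) = 1 the prime 9319 does not ramify.
Euler's criterion: (-185)^4659 mod 9319 = 1. Thus (-185|9319) = 1.
Legendre symbol 1 ⇒ 9319 is split.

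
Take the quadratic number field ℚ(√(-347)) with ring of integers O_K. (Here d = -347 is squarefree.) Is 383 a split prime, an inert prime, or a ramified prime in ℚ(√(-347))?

d = -347 ≡ 1 (mod 4), so O_K = ℤ[(1+√-347)/2] and disc(K) = d = -347.
Since gcd(383, -347) = 1 the prime 383 does not ramify.
Compute (-347/383) via Euler: 36^((383-1)/2) mod 383 = 1, so (-347/383) = 1.
(-347/383) = 1, so 383 splits.

split — (383) = 𝔭₁𝔭₂ with 𝔭₁ ≠ 𝔭₂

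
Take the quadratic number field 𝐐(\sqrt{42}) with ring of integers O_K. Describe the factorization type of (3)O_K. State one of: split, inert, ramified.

p ramifies

42 mod 4 = 2, hence disc K = 4·42 = 168 and O_K = ℤ[√42].
disc(K) = 168 = 3·56, so p = 3 is ramified.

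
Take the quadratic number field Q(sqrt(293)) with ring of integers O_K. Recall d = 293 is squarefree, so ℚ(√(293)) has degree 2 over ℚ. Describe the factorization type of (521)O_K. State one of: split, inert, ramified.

521 splits in O_K

Since 293 ≡ 1 mod 4, the ring of integers is ℤ[(1+√293)/2] with discriminant 293.
521 ∤ 293, so 521 is unramified.
Compute (293/521) via Euler: 293^((521-1)/2) mod 521 = 1, so (293/521) = 1.
Legendre symbol 1 ⇒ 521 is split.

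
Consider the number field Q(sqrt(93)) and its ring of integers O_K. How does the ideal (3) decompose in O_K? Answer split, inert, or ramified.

93 mod 4 = 1, hence disc K = 93 and O_K = ℤ[(1+√93)/2].
3 divides disc(K) = 93, so 3 ramifies.

p ramifies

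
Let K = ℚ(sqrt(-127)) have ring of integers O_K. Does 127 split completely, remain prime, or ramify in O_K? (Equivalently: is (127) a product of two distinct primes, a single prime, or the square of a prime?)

d = -127 ≡ 1 (mod 4), so O_K = ℤ[(1+√-127)/2] and disc(K) = d = -127.
127 divides disc(K) = -127, so 127 ramifies.

127 is ramified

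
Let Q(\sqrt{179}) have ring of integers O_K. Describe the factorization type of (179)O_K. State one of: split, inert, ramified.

Since 179 ≢ 1 mod 4, the ring of integers is ℤ[√179] with discriminant 4·179 = 716.
disc(K) = 716 = 179·4, so p = 179 is ramified.

ramifies in O_K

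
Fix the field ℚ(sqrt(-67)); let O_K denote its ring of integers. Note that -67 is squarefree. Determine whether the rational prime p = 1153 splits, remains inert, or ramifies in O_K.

Since -67 ≡ 1 mod 4, the ring of integers is ℤ[(1+√-67)/2] with discriminant -67.
Since gcd(1153, -67) = 1 the prime 1153 does not ramify.
Euler's criterion: (-67)^576 mod 1153 = 1. Thus (-67|1153) = 1.
Legendre symbol 1 ⇒ 1153 is split.

splits completely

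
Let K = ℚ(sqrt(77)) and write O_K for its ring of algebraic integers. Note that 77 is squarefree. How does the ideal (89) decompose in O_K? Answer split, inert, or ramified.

89 remains inert

d = 77 ≡ 1 (mod 4), so O_K = ℤ[(1+√77)/2] and disc(K) = d = 77.
89 ∤ 77, so 89 is unramified.
(77/89) = 77^44 mod 89 = 88, giving Legendre symbol -1.
(77/89) = -1, so 89 is inert.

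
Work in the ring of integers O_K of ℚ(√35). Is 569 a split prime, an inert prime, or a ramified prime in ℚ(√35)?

Since 35 ≢ 1 mod 4, the ring of integers is ℤ[√35] with discriminant 4·35 = 140.
569 ∤ 140, so 569 is unramified.
Legendre symbol by Euler's criterion: (35/569) ≡ 35^284 ≡ 1 (mod 569), i.e. (35/569) = 1.
Legendre symbol 1 ⇒ 569 is split.

p splits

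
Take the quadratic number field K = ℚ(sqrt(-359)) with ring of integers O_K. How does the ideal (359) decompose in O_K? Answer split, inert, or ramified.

d = -359 ≡ 1 (mod 4), so O_K = ℤ[(1+√-359)/2] and disc(K) = d = -359.
disc(K) = -359 = 359·(-1), so p = 359 is ramified.

ramified — (359) = 𝔭²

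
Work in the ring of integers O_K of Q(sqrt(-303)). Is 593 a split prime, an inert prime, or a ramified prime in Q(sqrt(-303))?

Since -303 ≡ 1 mod 4, the ring of integers is ℤ[(1+√-303)/2] with discriminant -303.
Since gcd(593, -303) = 1 the prime 593 does not ramify.
(-303/593) = 290^296 mod 593 = 592, giving Legendre symbol -1.
d is a non-residue mod p, hence 593 remains inert in O_K.

593 remains inert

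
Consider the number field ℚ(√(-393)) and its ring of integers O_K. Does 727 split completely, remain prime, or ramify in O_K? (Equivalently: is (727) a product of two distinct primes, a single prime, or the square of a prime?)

-393 mod 4 = 3, hence disc K = 4·(-393) = -1572 and O_K = ℤ[√-393].
727 ∤ -1572, so 727 is unramified.
Compute (-393/727) via Euler: 334^((727-1)/2) mod 727 = 1, so (-393/727) = 1.
(-393/727) = 1, so 727 splits.

727 splits in O_K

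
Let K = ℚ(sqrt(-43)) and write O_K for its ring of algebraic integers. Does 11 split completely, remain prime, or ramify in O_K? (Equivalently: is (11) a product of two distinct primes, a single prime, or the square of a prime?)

d = -43 ≡ 1 (mod 4), so O_K = ℤ[(1+√-43)/2] and disc(K) = d = -43.
11 ∤ -43, so 11 is unramified.
Compute (-43/11) via Euler: 1^((11-1)/2) mod 11 = 1, so (-43/11) = 1.
(-43/11) = 1, so 11 splits.

11 splits in O_K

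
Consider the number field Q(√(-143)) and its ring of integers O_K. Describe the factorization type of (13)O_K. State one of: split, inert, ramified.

ramified

-143 mod 4 = 1, hence disc K = -143 and O_K = ℤ[(1+√-143)/2].
13 divides disc(K) = -143, so 13 ramifies.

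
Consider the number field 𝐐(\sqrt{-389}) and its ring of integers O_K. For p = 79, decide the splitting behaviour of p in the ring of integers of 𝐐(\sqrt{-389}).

remains prime (inert)

-389 mod 4 = 3, hence disc K = 4·(-389) = -1556 and O_K = ℤ[√-389].
disc(K) = -1556 is not divisible by 79; 79 is unramified.
Euler's criterion: (-389)^39 mod 79 = 78. Thus (-389|79) = -1.
(-389/79) = -1, so 79 is inert.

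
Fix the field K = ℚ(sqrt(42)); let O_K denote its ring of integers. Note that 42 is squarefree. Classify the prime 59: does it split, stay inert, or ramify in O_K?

42 mod 4 = 2, hence disc K = 4·42 = 168 and O_K = ℤ[√42].
59 ∤ 168, so 59 is unramified.
Euler's criterion: 42^29 mod 59 = 58. Thus (42|59) = -1.
(42/59) = -1, so 59 is inert.

remains prime (inert)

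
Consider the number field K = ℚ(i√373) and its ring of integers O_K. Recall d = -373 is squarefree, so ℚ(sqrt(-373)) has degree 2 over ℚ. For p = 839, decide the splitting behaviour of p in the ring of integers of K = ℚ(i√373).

d = -373 ≡ 3 (mod 4), so O_K = ℤ[√-373] and disc(K) = 4d = -1492.
disc(K) = -1492 is not divisible by 839; 839 is unramified.
Compute (-373/839) via Euler: 466^((839-1)/2) mod 839 = 838, so (-373/839) = -1.
Legendre symbol -1 ⇒ 839 is inert.

p is inert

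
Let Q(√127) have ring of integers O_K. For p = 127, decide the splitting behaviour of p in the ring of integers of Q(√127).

ramified

127 mod 4 = 3, hence disc K = 4·127 = 508 and O_K = ℤ[√127].
Ramification test: 127 | 508. The prime 127 ramifies in K.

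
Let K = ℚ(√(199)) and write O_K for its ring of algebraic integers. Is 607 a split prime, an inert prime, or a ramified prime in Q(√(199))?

Since 199 ≢ 1 mod 4, the ring of integers is ℤ[√199] with discriminant 4·199 = 796.
disc(K) = 796 is not divisible by 607; 607 is unramified.
Compute (199/607) via Euler: 199^((607-1)/2) mod 607 = 606, so (199/607) = -1.
d is a non-residue mod p, hence 607 remains inert in O_K.

inert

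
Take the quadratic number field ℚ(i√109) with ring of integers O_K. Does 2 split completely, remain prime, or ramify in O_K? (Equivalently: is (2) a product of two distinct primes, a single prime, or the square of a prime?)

d = -109 ≡ 3 (mod 4), so O_K = ℤ[√-109] and disc(K) = 4d = -436.
Ramification test: 2 | -436. The prime 2 ramifies in K.

ramified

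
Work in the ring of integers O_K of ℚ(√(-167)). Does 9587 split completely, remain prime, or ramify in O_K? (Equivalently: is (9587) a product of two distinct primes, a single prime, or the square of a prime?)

Since -167 ≡ 1 mod 4, the ring of integers is ℤ[(1+√-167)/2] with discriminant -167.
9587 ∤ -167, so 9587 is unramified.
(-167/9587) = 9420^4793 mod 9587 = 9586, giving Legendre symbol -1.
(-167/9587) = -1, so 9587 is inert.

9587 remains inert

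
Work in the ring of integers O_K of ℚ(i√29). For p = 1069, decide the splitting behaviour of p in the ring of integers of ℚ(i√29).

Since -29 ≢ 1 mod 4, the ring of integers is ℤ[√-29] with discriminant 4·(-29) = -116.
disc(K) = -116 is not divisible by 1069; 1069 is unramified.
Euler's criterion: (-29)^534 mod 1069 = 1. Thus (-29|1069) = 1.
d is a quadratic residue mod p, hence 1069 splits in O_K.

1069 splits in O_K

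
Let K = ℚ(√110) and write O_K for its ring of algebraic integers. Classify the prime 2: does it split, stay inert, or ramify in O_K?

ramified

d = 110 ≡ 2 (mod 4), so O_K = ℤ[√110] and disc(K) = 4d = 440.
2 divides disc(K) = 440, so 2 ramifies.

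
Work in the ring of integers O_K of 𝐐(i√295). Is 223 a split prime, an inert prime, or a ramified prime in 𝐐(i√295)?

inert

Since -295 ≡ 1 mod 4, the ring of integers is ℤ[(1+√-295)/2] with discriminant -295.
Since gcd(223, -295) = 1 the prime 223 does not ramify.
(-295/223) = 151^111 mod 223 = 222, giving Legendre symbol -1.
(-295/223) = -1, so 223 is inert.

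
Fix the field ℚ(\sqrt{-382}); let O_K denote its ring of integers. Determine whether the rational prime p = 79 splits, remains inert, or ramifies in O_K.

79 splits in O_K

d = -382 ≡ 2 (mod 4), so O_K = ℤ[√-382] and disc(K) = 4d = -1528.
disc(K) = -1528 is not divisible by 79; 79 is unramified.
(-382/79) = 13^39 mod 79 = 1, giving Legendre symbol 1.
(-382/79) = 1, so 79 splits.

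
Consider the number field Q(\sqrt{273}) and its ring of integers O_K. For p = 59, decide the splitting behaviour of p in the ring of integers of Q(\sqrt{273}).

inert — (59) stays prime in O_K

d = 273 ≡ 1 (mod 4), so O_K = ℤ[(1+√273)/2] and disc(K) = d = 273.
disc(K) = 273 is not divisible by 59; 59 is unramified.
Compute (273/59) via Euler: 37^((59-1)/2) mod 59 = 58, so (273/59) = -1.
d is a non-residue mod p, hence 59 remains inert in O_K.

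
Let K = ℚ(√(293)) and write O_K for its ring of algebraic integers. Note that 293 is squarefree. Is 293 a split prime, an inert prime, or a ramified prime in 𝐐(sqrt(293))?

ramifies in O_K

d = 293 ≡ 1 (mod 4), so O_K = ℤ[(1+√293)/2] and disc(K) = d = 293.
disc(K) = 293 = 293·1, so p = 293 is ramified.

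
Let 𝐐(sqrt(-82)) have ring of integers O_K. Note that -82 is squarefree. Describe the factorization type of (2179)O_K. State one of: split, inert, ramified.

inert

Since -82 ≢ 1 mod 4, the ring of integers is ℤ[√-82] with discriminant 4·(-82) = -328.
Since gcd(2179, -328) = 1 the prime 2179 does not ramify.
Legendre symbol by Euler's criterion: (-82/2179) ≡ (-82)^1089 ≡ 2178 (mod 2179), i.e. (-82/2179) = -1.
d is a non-residue mod p, hence 2179 remains inert in O_K.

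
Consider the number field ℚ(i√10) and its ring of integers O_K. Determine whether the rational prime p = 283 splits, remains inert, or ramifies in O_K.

d = -10 ≡ 2 (mod 4), so O_K = ℤ[√-10] and disc(K) = 4d = -40.
disc(K) = -40 is not divisible by 283; 283 is unramified.
Euler's criterion: (-10)^141 mod 283 = 282. Thus (-10|283) = -1.
Legendre symbol -1 ⇒ 283 is inert.

remains prime (inert)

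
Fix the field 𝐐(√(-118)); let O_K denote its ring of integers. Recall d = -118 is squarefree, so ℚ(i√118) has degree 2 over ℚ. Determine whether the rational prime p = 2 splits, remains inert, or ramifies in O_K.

ramified — (2) = 𝔭²

d = -118 ≡ 2 (mod 4), so O_K = ℤ[√-118] and disc(K) = 4d = -472.
disc(K) = -472 = 2·(-236), so p = 2 is ramified.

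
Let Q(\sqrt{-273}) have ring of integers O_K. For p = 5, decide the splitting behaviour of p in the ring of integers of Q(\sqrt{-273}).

remains prime (inert)

Since -273 ≢ 1 mod 4, the ring of integers is ℤ[√-273] with discriminant 4·(-273) = -1092.
disc(K) = -1092 is not divisible by 5; 5 is unramified.
Compute (-273/5) via Euler: 2^((5-1)/2) mod 5 = 4, so (-273/5) = -1.
d is a non-residue mod p, hence 5 remains inert in O_K.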